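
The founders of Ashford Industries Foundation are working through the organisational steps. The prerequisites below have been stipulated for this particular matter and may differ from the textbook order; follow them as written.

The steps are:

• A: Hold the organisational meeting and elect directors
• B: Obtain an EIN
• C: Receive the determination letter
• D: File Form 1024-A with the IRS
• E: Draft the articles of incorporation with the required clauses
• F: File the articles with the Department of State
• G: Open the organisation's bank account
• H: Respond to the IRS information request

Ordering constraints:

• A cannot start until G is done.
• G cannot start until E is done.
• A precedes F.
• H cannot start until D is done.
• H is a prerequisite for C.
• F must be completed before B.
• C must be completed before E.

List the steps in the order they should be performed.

D is the only step with nothing outstanding, so it goes first.
H needed D, now all done → H.
Next only C has its prerequisites met → C.
Next only E has its prerequisites met → E.
G is the only step now ready → G.
That leaves A as the only ready step → A.
Next only F has its prerequisites met → F.
That leaves B as the only ready step → B.

D → H → C → E → G → A → F → B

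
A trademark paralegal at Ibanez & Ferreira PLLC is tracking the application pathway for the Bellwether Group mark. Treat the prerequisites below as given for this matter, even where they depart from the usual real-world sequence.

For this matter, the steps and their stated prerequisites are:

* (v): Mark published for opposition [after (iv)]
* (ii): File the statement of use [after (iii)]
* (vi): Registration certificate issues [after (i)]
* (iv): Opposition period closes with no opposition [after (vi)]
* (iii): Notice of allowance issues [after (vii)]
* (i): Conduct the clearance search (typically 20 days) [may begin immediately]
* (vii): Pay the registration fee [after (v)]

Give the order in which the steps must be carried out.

(i) has no prerequisites → (i) first.
(vi) is the only step now ready → (vi).
That leaves (iv) as the only ready step → (iv).
Next only (v) has its prerequisites met → (v).
(vii) needed (v), now all done → (vii).
That leaves (iii) as the only ready step → (iii).
(ii) needed (iii), now all done → (ii).

(i) → (vi) → (iv) → (v) → (vii) → (iii) → (ii)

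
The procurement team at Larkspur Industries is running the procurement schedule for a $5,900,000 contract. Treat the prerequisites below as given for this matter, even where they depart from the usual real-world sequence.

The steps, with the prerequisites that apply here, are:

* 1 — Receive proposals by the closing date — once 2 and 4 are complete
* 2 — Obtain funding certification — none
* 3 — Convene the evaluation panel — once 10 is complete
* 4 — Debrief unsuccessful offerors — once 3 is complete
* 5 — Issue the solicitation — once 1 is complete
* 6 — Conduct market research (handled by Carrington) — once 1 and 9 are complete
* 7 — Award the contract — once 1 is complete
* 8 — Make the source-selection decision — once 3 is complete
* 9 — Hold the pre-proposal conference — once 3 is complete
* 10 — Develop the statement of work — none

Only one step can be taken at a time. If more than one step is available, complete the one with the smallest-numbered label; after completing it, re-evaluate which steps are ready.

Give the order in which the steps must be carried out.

2 and 10 have no prerequisites; 2 has the earlier label, so 2 is first.
10 is the only step now ready → 10.
That leaves 3 as the only ready step → 3.
Ready: 4, 8 and 9. 4 has the earlier label → 4.
1, 8 and 9 are all available; 1 has the earlier label → 1.
Now 5, 7, 8 and 9 have their prerequisites met. 5 has the earlier label, so 5 next.
Now 7, 8 and 9 have their prerequisites met. 7 has the earlier label, so 7 next.
8 and 9 are both available; 8 has the earlier label → 8.
Next only 9 has its prerequisites met → 9.
6 is the only step now ready → 6.

2, 10, 3, 4, 1, 5, 7, 8, 9, 6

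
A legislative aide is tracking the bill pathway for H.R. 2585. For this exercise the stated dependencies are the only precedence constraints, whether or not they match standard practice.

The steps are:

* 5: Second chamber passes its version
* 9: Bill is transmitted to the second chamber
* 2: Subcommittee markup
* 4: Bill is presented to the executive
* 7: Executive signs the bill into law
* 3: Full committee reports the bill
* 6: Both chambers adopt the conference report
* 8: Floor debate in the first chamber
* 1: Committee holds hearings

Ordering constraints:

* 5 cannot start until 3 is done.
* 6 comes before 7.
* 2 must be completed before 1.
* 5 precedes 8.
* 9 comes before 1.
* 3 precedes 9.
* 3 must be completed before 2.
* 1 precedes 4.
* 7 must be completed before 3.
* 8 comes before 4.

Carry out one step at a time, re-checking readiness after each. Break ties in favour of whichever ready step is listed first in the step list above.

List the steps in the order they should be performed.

6 → 7 → 3 → 5 → 9 → 2 → 8 → 1 → 4

6 is the only step with nothing outstanding, so it goes first.
That leaves 7 as the only ready step → 7.
3 is the only step now ready → 3.
Ready: 5, 9 and 2. 5 is listed earlier → 5.
8 now also ready, so the ready set is {9, 2, 8}; 9 is listed earlier → 9.
2 and 8 are both available; 2 is listed earlier → 2.
Ready: 8 and 1. 8 is listed earlier → 8.
Next only 1 has its prerequisites met → 1.
4 is the only step now ready → 4.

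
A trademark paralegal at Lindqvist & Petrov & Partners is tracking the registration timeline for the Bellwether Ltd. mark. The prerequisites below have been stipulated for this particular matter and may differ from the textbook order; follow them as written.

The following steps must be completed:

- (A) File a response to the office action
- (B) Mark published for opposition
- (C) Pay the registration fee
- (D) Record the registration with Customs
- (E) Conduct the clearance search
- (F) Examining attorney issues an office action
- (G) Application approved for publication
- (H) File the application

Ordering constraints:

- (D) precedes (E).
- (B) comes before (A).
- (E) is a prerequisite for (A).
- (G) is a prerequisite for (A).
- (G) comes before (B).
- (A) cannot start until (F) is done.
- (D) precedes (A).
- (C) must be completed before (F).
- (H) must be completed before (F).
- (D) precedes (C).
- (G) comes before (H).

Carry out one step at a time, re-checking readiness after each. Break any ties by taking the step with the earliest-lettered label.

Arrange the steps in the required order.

(D) and (G) have no prerequisites; (D) has the earlier label, so (D) is first.
Ready: (C), (E) and (G). (C) has the earlier label → (C).
Now (E) and (G) have their prerequisites met. (E) has the earlier label, so (E) next.
That leaves (G) as the only ready step → (G).
Now (B) and (H) have their prerequisites met. (B) has the earlier label, so (B) next.
(H) is the only step now ready → (H).
(F) is the only step now ready → (F).
That leaves (A) as the only ready step → (A).

(D), (C), (E), (G), (B), (H), (F), (A)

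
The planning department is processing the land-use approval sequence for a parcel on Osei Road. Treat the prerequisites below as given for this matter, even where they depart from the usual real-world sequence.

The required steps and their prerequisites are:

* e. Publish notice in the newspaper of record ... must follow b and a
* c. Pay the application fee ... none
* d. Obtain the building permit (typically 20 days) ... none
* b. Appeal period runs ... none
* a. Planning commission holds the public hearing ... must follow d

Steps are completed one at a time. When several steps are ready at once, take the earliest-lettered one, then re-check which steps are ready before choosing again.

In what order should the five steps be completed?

Nothing is required for b, c and d. b has the earlier label → b first.
Ready: c and d. c has the earlier label → c.
That leaves d as the only ready step → d.
Next only a has its prerequisites met → a.
e needed a and b, now all done → e.

b → c → d → a → e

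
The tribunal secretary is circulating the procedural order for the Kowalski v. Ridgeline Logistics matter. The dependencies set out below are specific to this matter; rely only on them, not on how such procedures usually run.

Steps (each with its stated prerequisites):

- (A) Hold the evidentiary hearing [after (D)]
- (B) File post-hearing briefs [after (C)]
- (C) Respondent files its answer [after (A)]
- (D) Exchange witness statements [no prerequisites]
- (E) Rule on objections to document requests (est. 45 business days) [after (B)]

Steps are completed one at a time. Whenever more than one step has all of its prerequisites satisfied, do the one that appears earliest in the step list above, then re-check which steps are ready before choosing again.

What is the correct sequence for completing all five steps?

Only (D) has no prerequisites, so it is first.
Next only (A) has its prerequisites met → (A).
(C) needed (A), now all done → (C).
(B) needed (C), now all done → (B).
(E) needed (B), now all done → (E).

(D) → (A) → (C) → (B) → (E)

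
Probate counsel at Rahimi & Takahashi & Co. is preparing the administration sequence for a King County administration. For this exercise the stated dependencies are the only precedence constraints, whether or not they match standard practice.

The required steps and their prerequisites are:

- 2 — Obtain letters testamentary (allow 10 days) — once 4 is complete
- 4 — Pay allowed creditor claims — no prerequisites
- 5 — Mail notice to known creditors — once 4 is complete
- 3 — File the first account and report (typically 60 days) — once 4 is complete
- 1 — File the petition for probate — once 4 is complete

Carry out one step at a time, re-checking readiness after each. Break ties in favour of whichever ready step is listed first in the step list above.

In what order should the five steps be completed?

4 → 2 → 5 → 3 → 1

Only 4 has no prerequisites, so it is first.
Now 2, 5, 3 and 1 have their prerequisites met. 2 is listed earlier, so 2 next.
5, 3 and 1 are all available; 5 is listed earlier → 5.
Now 3 and 1 have their prerequisites met. 3 is listed earlier, so 3 next.
That leaves 1 as the only ready step → 1.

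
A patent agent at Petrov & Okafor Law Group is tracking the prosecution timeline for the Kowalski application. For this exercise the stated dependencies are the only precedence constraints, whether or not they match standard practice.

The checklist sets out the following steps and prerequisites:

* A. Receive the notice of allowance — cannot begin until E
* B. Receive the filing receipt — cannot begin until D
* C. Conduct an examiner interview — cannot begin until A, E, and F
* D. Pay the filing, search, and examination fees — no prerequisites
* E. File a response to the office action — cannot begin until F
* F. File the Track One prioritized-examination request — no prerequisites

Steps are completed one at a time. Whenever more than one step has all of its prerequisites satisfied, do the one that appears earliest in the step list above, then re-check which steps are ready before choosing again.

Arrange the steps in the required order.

D and F have no prerequisites; D is listed earlier, so D is first.
B and F are both available; B is listed earlier → B.
F is the only step now ready → F.
That leaves E as the only ready step → E.
That leaves A as the only ready step → A.
C needed A, E and F, now all done → C.

D → B → F → E → A → C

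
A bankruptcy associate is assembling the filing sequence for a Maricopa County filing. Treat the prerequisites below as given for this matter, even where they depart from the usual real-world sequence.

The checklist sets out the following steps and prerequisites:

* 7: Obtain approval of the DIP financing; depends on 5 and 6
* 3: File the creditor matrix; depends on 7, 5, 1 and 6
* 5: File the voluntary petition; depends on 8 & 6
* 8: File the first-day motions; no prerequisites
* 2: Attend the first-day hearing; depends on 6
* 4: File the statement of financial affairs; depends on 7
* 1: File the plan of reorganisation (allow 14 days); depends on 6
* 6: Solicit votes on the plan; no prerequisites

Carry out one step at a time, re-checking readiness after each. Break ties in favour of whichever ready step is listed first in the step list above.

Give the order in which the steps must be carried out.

8 → 6 → 5 → 7 → 2 → 4 → 1 → 3

8 and 6 have no prerequisites; 8 is listed earlier, so 8 is first.
That leaves 6 as the only ready step → 6.
Ready: 5, 2 and 1. 5 is listed earlier → 5.
7 now also ready, so the ready set is {7, 2, 1}; 7 is listed earlier → 7.
2, 4 and 1 are all available; 2 is listed earlier → 2.
4 and 1 are both available; 4 is listed earlier → 4.
1 needed 6, now all done → 1.
3 needed 7, 5, 1 and 6, now all done → 3.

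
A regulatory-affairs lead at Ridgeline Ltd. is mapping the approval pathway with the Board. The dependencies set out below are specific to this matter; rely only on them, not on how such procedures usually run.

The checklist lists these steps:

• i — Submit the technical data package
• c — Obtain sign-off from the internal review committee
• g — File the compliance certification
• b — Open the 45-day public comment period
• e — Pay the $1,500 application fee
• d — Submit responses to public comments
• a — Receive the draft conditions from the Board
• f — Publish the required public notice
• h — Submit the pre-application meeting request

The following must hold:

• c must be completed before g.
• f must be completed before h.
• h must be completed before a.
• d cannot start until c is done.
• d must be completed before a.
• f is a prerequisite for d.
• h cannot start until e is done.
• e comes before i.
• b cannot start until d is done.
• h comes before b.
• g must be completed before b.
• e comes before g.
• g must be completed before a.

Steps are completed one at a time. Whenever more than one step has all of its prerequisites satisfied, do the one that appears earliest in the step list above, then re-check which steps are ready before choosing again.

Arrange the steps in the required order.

c e i g f d h b a

c, e and f have no prerequisites; c is listed earlier, so c is first.
Now e and f have their prerequisites met. e is listed earlier, so e next.
i and g now also ready, so the ready set is {i, g, f}; i is listed earlier → i.
g and f are both available; g is listed earlier → g.
That leaves f as the only ready step → f.
Now d and h have their prerequisites met. d is listed earlier, so d next.
That leaves h as the only ready step → h.
Ready: b and a. b is listed earlier → b.
a needed g, d and h, now all done → a.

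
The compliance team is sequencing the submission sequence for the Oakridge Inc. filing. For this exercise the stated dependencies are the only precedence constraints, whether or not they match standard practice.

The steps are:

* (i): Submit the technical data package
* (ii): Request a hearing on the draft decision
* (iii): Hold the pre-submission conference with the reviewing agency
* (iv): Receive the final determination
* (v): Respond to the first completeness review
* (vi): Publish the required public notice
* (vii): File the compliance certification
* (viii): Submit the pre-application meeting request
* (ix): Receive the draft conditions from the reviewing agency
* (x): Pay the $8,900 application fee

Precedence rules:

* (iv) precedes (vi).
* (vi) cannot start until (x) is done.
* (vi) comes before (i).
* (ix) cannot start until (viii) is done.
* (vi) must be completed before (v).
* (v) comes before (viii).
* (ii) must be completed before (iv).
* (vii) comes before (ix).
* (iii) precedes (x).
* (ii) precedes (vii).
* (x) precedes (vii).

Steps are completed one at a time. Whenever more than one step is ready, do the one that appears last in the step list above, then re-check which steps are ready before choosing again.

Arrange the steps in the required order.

(iii) (x) (ii) (vii) (iv) (vi) (v) (viii) (ix) (i)

Nothing is required for (iii) and (ii). (iii) is listed later → (iii) first.
(x) and (ii) are both available; (x) is listed later → (x).
That leaves (ii) as the only ready step → (ii).
(vii) and (iv) are both available; (vii) is listed later → (vii).
(iv) needed (ii), now all done → (iv).
(vi) needed (x) and (iv), now all done → (vi).
Now (v) and (i) have their prerequisites met. (v) is listed later, so (v) next.
(viii) now also ready, so the ready set is {(viii), (i)}; (viii) is listed later → (viii).
(ix) and (i) are both available; (ix) is listed later → (ix).
Next only (i) has its prerequisites met → (i).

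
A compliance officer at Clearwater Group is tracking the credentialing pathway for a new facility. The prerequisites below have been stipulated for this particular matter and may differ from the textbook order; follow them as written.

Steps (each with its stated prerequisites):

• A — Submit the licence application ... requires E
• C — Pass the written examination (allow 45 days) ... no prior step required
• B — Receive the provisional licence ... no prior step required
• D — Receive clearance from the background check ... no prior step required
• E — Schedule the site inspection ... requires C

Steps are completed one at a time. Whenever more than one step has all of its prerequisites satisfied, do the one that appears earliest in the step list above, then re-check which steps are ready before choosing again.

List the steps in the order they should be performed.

C, B, D, E, A

C, B and D have no prerequisites; C is listed earlier, so C is first.
Now B, D and E have their prerequisites met. B is listed earlier, so B next.
Now D and E have their prerequisites met. D is listed earlier, so D next.
E is the only step now ready → E.
That leaves A as the only ready step → A.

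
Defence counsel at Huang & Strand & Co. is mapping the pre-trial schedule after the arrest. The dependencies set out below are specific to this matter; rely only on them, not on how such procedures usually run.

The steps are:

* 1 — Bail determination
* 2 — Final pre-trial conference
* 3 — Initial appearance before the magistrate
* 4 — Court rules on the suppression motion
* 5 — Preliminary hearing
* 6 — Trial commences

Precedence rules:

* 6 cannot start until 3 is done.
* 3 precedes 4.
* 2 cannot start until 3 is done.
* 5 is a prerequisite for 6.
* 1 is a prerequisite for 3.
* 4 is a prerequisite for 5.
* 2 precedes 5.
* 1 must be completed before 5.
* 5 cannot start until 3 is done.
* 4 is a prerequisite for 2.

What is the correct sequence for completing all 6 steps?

1 → 3 → 4 → 2 → 5 → 6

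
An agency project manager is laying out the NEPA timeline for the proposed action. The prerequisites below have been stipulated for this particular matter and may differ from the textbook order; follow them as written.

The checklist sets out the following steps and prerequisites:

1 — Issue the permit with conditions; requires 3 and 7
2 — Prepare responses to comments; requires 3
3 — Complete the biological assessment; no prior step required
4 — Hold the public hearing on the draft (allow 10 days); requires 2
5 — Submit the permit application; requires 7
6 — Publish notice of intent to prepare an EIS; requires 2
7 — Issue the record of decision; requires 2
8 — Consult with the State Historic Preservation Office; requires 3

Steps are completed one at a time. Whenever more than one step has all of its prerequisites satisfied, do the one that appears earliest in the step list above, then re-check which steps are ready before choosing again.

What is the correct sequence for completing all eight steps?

3 2 4 6 7 1 5 8

Only 3 has no prerequisites, so it is first.
Now 2 and 8 have their prerequisites met. 2 is listed earlier, so 2 next.
4, 6, 7 and 8 are all available; 4 is listed earlier → 4.
Ready: 6, 7 and 8. 6 is listed earlier → 6.
Now 7 and 8 have their prerequisites met. 7 is listed earlier, so 7 next.
1 and 5 now also ready, so the ready set is {1, 5, 8}; 1 is listed earlier → 1.
5 and 8 are both available; 5 is listed earlier → 5.
Next only 8 has its prerequisites met → 8.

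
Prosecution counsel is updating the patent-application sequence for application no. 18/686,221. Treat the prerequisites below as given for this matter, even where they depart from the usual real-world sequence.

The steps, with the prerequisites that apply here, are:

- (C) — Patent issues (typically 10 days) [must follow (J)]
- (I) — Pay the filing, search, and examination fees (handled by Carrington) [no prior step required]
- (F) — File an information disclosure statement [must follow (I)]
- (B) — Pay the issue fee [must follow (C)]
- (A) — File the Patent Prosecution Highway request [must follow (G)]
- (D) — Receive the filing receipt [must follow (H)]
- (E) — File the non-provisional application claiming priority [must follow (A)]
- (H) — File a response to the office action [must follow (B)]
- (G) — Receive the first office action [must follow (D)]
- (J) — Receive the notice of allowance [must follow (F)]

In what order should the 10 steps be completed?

(I) is the only step with nothing outstanding, so it goes first.
(F) needed (I), now all done → (F).
(J) is the only step now ready → (J).
(C) is the only step now ready → (C).
(B) needed (C), now all done → (B).
(H) needed (B), now all done → (H).
(D) needed (H), now all done → (D).
(G) is the only step now ready → (G).
Next only (A) has its prerequisites met → (A).
(E) is the only step now ready → (E).

(I), (F), (J), (C), (B), (H), (D), (G), (A), (E)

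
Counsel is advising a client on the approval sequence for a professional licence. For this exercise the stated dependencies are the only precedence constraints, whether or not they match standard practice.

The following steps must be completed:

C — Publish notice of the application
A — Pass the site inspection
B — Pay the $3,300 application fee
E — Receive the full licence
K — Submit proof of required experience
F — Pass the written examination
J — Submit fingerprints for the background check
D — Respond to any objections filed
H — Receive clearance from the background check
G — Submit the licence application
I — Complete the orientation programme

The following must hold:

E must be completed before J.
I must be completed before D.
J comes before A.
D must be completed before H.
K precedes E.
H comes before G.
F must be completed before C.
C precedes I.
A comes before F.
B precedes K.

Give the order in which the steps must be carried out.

B, K, E, J, A, F, C, I, D, H, G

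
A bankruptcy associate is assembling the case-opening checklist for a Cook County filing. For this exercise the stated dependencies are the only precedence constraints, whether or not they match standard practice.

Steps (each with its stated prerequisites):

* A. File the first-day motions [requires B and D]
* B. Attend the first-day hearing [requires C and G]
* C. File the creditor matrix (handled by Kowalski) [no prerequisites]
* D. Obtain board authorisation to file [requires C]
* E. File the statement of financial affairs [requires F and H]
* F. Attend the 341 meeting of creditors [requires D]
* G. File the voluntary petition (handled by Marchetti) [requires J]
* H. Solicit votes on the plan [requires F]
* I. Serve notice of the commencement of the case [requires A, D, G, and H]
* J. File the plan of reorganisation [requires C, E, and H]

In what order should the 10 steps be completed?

C has no prerequisites → C first.
D needed C, now all done → D.
F needed D, now all done → F.
Next only H has its prerequisites met → H.
E needed F and H, now all done → E.
J needed C, E and H, now all done → J.
G needed J, now all done → G.
B needed C and G, now all done → B.
A is the only step now ready → A.
I is the only step now ready → I.

C → D → F → H → E → J → G → B → A → I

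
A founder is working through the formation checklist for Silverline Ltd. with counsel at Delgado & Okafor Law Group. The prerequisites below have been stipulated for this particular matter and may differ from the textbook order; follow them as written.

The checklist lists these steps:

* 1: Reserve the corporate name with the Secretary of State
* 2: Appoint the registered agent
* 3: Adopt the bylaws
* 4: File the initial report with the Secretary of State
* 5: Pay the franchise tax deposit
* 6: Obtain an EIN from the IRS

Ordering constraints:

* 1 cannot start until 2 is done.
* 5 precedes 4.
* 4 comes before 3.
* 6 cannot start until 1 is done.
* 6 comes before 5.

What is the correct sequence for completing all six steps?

2, 1, 6, 5, 4, 3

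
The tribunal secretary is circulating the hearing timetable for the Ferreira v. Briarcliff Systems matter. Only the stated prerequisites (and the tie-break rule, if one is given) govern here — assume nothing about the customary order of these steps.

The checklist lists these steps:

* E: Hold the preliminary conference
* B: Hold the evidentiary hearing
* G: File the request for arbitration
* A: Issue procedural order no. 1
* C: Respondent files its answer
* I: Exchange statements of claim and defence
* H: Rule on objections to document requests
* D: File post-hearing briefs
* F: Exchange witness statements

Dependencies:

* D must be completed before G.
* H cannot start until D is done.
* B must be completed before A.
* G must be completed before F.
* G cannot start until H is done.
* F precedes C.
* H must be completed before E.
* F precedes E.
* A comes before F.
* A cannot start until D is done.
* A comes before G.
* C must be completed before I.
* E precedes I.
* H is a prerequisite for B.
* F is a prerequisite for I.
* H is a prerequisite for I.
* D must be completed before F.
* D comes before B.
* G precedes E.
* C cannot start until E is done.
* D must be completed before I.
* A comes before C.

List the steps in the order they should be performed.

D H B A G F E C I

D is the only step with nothing outstanding, so it goes first.
H needed D, now all done → H.
B needed H and D, now all done → B.
A is the only step now ready → A.
G needed A, H and D, now all done → G.
That leaves F as the only ready step → F.
Next only E has its prerequisites met → E.
Next only C has its prerequisites met → C.
I needed E, C, H, D and F, now all done → I.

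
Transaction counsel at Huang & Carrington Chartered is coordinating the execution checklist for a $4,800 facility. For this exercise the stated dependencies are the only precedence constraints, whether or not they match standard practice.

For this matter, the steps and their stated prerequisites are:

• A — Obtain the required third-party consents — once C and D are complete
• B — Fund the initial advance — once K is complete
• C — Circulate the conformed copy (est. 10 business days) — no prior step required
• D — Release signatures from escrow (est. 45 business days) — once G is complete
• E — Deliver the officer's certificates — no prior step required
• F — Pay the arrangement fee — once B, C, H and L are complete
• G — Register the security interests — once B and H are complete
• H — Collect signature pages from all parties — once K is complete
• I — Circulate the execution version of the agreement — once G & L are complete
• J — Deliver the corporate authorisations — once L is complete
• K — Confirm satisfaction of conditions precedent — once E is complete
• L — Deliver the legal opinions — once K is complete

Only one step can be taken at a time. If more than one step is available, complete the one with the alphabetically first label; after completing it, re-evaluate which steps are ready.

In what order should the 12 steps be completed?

C → E → K → B → H → G → D → A → L → F → I → J

C and E have no prerequisites; C has the earlier label, so C is first.
Next only E has its prerequisites met → E.
K is the only step now ready → K.
Ready: B, H and L. B has the earlier label → B.
H and L are both available; H has the earlier label → H.
Ready: G and L. G has the earlier label → G.
D and L are both available; D has the earlier label → D.
A now also ready, so the ready set is {A, L}; A has the earlier label → A.
L is the only step now ready → L.
Ready: F, I and J. F has the earlier label → F.
Now I and J have their prerequisites met. I has the earlier label, so I next.
Next only J has its prerequisites met → J.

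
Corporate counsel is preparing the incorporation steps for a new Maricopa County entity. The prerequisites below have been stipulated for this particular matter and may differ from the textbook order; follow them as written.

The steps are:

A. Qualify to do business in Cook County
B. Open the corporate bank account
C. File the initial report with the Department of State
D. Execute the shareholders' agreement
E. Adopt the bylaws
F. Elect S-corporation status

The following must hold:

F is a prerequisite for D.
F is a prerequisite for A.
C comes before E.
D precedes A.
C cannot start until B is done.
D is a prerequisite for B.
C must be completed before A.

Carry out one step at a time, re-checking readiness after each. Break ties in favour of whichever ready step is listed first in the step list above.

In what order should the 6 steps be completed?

F D B C A E

F has no prerequisites → F first.
D needed F, now all done → D.
B is the only step now ready → B.
That leaves C as the only ready step → C.
Ready: A and E. A is listed earlier → A.
E is the only step now ready → E.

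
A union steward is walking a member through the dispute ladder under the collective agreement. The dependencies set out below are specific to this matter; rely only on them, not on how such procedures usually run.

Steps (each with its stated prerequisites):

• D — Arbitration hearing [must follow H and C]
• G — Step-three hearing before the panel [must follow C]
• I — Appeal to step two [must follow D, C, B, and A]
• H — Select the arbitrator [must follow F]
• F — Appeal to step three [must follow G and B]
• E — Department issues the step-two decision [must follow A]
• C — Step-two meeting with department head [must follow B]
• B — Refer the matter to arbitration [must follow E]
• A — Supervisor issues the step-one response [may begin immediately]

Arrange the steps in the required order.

A is the only step with nothing outstanding, so it goes first.
Next only E has its prerequisites met → E.
B needed E, now all done → B.
C is the only step now ready → C.
G needed C, now all done → G.
That leaves F as the only ready step → F.
That leaves H as the only ready step → H.
Next only D has its prerequisites met → D.
I needed D, C, B and A, now all done → I.

A, E, B, C, G, F, H, D, I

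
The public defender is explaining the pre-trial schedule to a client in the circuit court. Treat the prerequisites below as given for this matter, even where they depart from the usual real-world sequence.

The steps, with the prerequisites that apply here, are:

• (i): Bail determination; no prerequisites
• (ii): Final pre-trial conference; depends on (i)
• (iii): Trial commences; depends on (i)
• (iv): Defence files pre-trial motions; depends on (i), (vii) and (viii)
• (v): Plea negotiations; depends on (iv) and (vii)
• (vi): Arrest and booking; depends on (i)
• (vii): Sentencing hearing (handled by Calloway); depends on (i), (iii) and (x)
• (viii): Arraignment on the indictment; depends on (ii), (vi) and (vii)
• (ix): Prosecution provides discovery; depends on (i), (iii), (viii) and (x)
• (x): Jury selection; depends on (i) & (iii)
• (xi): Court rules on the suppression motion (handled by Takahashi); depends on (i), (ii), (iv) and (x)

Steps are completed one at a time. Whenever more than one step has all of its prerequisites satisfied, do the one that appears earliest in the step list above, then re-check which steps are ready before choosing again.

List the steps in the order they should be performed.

(i) (ii) (iii) (vi) (x) (vii) (viii) (iv) (v) (ix) (xi)

Only (i) has no prerequisites, so it is first.
Now (ii), (iii) and (vi) have their prerequisites met. (ii) is listed earlier, so (ii) next.
Ready: (iii) and (vi). (iii) is listed earlier → (iii).
Ready: (vi) and (x). (vi) is listed earlier → (vi).
(x) needed (i) and (iii), now all done → (x).
Next only (vii) has its prerequisites met → (vii).
(viii) needed (ii), (vi) and (vii), now all done → (viii).
Ready: (iv) and (ix). (iv) is listed earlier → (iv).
(v) and (xi) now also ready, so the ready set is {(v), (ix), (xi)}; (v) is listed earlier → (v).
Now (ix) and (xi) have their prerequisites met. (ix) is listed earlier, so (ix) next.
Next only (xi) has its prerequisites met → (xi).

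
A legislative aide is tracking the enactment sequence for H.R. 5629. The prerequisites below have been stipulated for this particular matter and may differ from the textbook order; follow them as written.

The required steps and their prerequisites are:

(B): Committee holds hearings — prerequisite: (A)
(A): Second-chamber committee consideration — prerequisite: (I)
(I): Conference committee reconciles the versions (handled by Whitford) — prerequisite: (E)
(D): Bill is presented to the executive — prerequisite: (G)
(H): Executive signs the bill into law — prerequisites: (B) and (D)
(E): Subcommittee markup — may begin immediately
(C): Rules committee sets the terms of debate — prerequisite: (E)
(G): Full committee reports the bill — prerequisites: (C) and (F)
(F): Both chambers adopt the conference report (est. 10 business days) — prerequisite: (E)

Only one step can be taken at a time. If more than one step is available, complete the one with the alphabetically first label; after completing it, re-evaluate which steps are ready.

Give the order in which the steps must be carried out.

(E) → (C) → (F) → (G) → (D) → (I) → (A) → (B) → (H)

(E) has no prerequisites → (E) first.
(C), (F) and (I) are all available; (C) has the earlier label → (C).
Now (F) and (I) have their prerequisites met. (F) has the earlier label, so (F) next.
(G) now also ready, so the ready set is {(G), (I)}; (G) has the earlier label → (G).
Now (D) and (I) have their prerequisites met. (D) has the earlier label, so (D) next.
(I) is the only step now ready → (I).
(A) needed (I), now all done → (A).
Next only (B) has its prerequisites met → (B).
Next only (H) has its prerequisites met → (H).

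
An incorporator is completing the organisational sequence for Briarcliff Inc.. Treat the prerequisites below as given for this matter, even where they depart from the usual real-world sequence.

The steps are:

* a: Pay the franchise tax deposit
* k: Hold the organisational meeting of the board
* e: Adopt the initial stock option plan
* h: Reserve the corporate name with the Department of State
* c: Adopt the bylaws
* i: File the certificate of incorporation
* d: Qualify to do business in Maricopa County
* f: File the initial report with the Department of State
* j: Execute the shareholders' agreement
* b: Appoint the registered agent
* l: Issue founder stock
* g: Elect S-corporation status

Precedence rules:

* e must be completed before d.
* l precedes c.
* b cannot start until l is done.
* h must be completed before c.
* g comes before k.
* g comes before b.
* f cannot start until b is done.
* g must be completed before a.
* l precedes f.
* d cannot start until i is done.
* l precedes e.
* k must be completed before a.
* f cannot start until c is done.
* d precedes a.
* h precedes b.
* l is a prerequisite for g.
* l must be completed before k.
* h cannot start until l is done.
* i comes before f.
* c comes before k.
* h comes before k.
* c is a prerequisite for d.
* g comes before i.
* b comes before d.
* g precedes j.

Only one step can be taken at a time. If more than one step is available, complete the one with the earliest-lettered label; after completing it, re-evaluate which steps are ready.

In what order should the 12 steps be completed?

l, e, g, h, b, c, i, d, f, j, k, a

Only l has no prerequisites, so it is first.
Ready: e, g and h. e has the earlier label → e.
Ready: g and h. g has the earlier label → g.
h, i and j are all available; h has the earlier label → h.
Now b, c, i and j have their prerequisites met. b has the earlier label, so b next.
Ready: c, i and j. c has the earlier label → c.
k now also ready, so the ready set is {i, j, k}; i has the earlier label → i.
Ready: d, f, j and k. d has the earlier label → d.
Now f, j and k have their prerequisites met. f has the earlier label, so f next.
j and k are both available; j has the earlier label → j.
Next only k has its prerequisites met → k.
That leaves a as the only ready step → a.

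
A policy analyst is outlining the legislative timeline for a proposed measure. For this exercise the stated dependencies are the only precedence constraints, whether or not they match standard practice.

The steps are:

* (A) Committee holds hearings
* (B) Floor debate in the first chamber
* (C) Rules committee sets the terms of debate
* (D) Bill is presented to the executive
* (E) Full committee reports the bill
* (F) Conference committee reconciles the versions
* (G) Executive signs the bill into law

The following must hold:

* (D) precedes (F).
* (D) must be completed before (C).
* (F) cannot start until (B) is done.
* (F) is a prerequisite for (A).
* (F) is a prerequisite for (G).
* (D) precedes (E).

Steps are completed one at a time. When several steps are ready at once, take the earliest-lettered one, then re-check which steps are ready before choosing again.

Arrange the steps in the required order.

(B) and (D) have no prerequisites; (B) has the earlier label, so (B) is first.
(D) is the only step now ready → (D).
(C), (E) and (F) are all available; (C) has the earlier label → (C).
Now (E) and (F) have their prerequisites met. (E) has the earlier label, so (E) next.
(F) needed (B) and (D), now all done → (F).
(A) and (G) are both available; (A) has the earlier label → (A).
(G) is the only step now ready → (G).

(B), (D), (C), (E), (F), (A), (G)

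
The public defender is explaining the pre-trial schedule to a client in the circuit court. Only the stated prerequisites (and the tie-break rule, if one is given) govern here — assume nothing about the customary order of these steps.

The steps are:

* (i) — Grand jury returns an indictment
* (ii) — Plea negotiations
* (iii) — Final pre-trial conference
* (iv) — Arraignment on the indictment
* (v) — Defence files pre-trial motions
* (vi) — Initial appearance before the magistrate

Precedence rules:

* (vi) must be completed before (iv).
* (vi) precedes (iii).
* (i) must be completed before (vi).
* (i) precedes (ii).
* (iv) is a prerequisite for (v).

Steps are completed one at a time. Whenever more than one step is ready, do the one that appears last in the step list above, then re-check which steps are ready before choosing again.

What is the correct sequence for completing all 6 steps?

(i) is the only step with nothing outstanding, so it goes first.
Now (vi) and (ii) have their prerequisites met. (vi) is listed later, so (vi) next.
Ready: (iv), (iii) and (ii). (iv) is listed later → (iv).
Now (v), (iii) and (ii) have their prerequisites met. (v) is listed later, so (v) next.
Now (iii) and (ii) have their prerequisites met. (iii) is listed later, so (iii) next.
Next only (ii) has its prerequisites met → (ii).

(i) (vi) (iv) (v) (iii) (ii)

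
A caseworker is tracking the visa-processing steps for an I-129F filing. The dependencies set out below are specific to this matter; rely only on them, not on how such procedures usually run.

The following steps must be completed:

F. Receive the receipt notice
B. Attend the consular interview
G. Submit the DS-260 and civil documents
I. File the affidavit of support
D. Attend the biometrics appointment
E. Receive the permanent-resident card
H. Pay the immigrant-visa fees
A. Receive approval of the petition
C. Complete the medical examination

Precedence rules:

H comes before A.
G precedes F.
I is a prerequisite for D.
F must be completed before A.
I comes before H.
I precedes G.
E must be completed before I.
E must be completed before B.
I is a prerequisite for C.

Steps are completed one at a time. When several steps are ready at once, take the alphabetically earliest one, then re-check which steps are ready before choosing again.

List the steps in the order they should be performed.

E, B, I, C, D, G, F, H, A

E is the only step with nothing outstanding, so it goes first.
Ready: B and I. B has the earlier label → B.
Next only I has its prerequisites met → I.
C, D, G and H are all available; C has the earlier label → C.
D, G and H are all available; D has the earlier label → D.
Ready: G and H. G has the earlier label → G.
F now also ready, so the ready set is {F, H}; F has the earlier label → F.
H needed I, now all done → H.
That leaves A as the only ready step → A.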